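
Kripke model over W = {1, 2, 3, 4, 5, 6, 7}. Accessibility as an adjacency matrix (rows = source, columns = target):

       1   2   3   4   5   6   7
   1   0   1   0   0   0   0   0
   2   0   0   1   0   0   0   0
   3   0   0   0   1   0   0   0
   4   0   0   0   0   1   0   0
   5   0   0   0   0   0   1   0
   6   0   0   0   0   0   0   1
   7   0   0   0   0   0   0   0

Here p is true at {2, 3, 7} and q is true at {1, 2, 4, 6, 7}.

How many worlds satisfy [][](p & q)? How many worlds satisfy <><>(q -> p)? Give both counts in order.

For [][](p & q):
1: successors {2}; [](p & q) there: 2:F. ✗
2: successors {3}; [](p & q) there: 3:F. ✗
3: successors {4}; [](p & q) there: 4:F. ✗
4: successors {5}; [](p & q) there: 5:F. ✗
5: successors {6}; [](p & q) there: 6:T. ✓
6: successors {7}; [](p & q) there: 7:T. ✓
7: no successors, so [][](p & q) holds vacuously. ✓
— 3 worlds.
For <><>(q -> p):
1: successors {2}; <>(q -> p) there: 2:T. ✓
2: successors {3}; <>(q -> p) there: 3:F. ✗
3: successors {4}; <>(q -> p) there: 4:T. ✓
4: successors {5}; <>(q -> p) there: 5:F. ✗
5: successors {6}; <>(q -> p) there: 6:T. ✓
6: successors {7}; <>(q -> p) there: 7:F. ✗
7: no successors, so <><>(q -> p) fails. ✗
— 3 worlds.

3 and 3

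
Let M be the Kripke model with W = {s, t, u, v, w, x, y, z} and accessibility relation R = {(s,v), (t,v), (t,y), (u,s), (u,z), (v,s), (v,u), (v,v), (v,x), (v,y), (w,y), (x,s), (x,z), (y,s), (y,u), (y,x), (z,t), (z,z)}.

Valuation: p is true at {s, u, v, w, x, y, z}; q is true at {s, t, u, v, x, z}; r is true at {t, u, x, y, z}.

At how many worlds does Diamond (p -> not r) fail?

s: successors {v}; p -> not r there: v:T. ✓
t: successors {v, y}; p -> not r there: v:T, y:F. ✓
u: successors {s, z}; p -> not r there: s:T, z:F. ✓
v: successors {s, u, v, x, y}; p -> not r there: s:T, u:F, v:T, x:F, y:F. ✓
w: successors {y}; p -> not r there: y:F. ✗
x: successors {s, z}; p -> not r there: s:T, z:F. ✓
y: successors {s, u, x}; p -> not r there: s:T, u:F, x:F. ✓
z: successors {t, z}; p -> not r there: t:T, z:F. ✓
Satisfying worlds: {s, t, u, v, x, y, z}.
So Diamond (p -> not r) fails at the other 1 world.

1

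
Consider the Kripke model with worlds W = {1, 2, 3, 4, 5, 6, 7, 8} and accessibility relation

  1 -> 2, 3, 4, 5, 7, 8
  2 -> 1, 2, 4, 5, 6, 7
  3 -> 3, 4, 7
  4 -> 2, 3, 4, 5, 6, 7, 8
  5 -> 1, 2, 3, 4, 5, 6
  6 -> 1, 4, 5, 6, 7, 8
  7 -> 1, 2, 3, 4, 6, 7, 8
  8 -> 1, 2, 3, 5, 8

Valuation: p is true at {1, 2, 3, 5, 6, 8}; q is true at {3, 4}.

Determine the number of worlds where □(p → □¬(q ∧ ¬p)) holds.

1: successors {2, 3, 4, 5, 7, 8}; p → □¬(q ∧ ¬p) there: 2:F, 3:F, 4:T, 5:F, 7:T, 8:T. ✗
2: successors {1, 2, 4, 5, 6, 7}; p → □¬(q ∧ ¬p) there: 1:F, 2:F, 4:T, 5:F, 6:F, 7:T. ✗
3: successors {3, 4, 7}; p → □¬(q ∧ ¬p) there: 3:F, 4:T, 7:T. ✗
4: successors {2, 3, 4, 5, 6, 7, 8}; p → □¬(q ∧ ¬p) there: 2:F, 3:F, 4:T, 5:F, 6:F, 7:T, 8:T. ✗
5: successors {1, 2, 3, 4, 5, 6}; p → □¬(q ∧ ¬p) there: 1:F, 2:F, 3:F, 4:T, 5:F, 6:F. ✗
6: successors {1, 4, 5, 6, 7, 8}; p → □¬(q ∧ ¬p) there: 1:F, 4:T, 5:F, 6:F, 7:T, 8:T. ✗
7: successors {1, 2, 3, 4, 6, 7, 8}; p → □¬(q ∧ ¬p) there: 1:F, 2:F, 3:F, 4:T, 6:F, 7:T, 8:T. ✗
8: successors {1, 2, 3, 5, 8}; p → □¬(q ∧ ¬p) there: 1:F, 2:F, 3:F, 5:F, 8:T. ✗
Satisfying worlds: ∅.

0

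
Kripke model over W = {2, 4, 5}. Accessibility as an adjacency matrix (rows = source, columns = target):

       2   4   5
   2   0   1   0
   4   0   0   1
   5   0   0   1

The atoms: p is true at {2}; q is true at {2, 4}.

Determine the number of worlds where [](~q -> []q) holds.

1

2: successors {4}; ~q -> []q there: 4:T. ✓
4: successors {5}; ~q -> []q there: 5:F. ✗
5: successors {5}; ~q -> []q there: 5:F. ✗
Satisfying worlds: {2}.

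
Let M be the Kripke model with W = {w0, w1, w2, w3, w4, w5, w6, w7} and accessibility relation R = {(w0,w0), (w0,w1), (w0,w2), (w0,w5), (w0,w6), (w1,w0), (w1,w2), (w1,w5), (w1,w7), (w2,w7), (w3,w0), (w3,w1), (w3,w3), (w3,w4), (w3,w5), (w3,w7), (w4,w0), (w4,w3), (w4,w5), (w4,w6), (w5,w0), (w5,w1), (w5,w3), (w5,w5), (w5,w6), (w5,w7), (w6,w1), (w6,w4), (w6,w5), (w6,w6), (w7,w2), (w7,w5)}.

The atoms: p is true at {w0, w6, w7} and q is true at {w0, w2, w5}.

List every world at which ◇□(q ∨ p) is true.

{w0, w1, w2, w3, w5, w6, w7}

w0: successors {w0, w1, w2, w5, w6}; □(q ∨ p) there: w0:F, w1:T, w2:T, w5:F, w6:F. ✓
w1: successors {w0, w2, w5, w7}; □(q ∨ p) there: w0:F, w2:T, w5:F, w7:T. ✓
w2: successors {w7}; □(q ∨ p) there: w7:T. ✓
w3: successors {w0, w1, w3, w4, w5, w7}; □(q ∨ p) there: w0:F, w1:T, w3:F, w4:F, w5:F, w7:T. ✓
w4: successors {w0, w3, w5, w6}; □(q ∨ p) there: w0:F, w3:F, w5:F, w6:F. ✗
w5: successors {w0, w1, w3, w5, w6, w7}; □(q ∨ p) there: w0:F, w1:T, w3:F, w5:F, w6:F, w7:T. ✓
w6: successors {w1, w4, w5, w6}; □(q ∨ p) there: w1:T, w4:F, w5:F, w6:F. ✓
w7: successors {w2, w5}; □(q ∨ p) there: w2:T, w5:F. ✓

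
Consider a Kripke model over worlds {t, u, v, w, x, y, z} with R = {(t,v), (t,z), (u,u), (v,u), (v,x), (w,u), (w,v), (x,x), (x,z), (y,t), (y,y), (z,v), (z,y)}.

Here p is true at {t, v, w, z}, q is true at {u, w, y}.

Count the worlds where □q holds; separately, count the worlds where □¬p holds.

For □q:
t: successors {v, z}; q there: v:F, z:F. ✗
u: successors {u}; q there: u:T. ✓
v: successors {u, x}; q there: u:T, x:F. ✗
w: successors {u, v}; q there: u:T, v:F. ✗
x: successors {x, z}; q there: x:F, z:F. ✗
y: successors {t, y}; q there: t:F, y:T. ✗
z: successors {v, y}; q there: v:F, y:T. ✗
— 1 world.
For □¬p:
t: successors {v, z}; ¬p there: v:F, z:F. ✗
u: successors {u}; ¬p there: u:T. ✓
v: successors {u, x}; ¬p there: u:T, x:T. ✓
w: successors {u, v}; ¬p there: u:T, v:F. ✗
x: successors {x, z}; ¬p there: x:T, z:F. ✗
y: successors {t, y}; ¬p there: t:F, y:T. ✗
z: successors {v, y}; ¬p there: v:F, y:T. ✗
— 2 worlds.

1 and 2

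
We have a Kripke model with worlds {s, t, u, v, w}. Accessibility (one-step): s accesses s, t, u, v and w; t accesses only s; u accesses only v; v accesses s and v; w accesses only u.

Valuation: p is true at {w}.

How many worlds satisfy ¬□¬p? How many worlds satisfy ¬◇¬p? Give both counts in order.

For ¬□¬p:
s: □¬p is F. ✓
t: □¬p is T. ✗
u: □¬p is T. ✗
v: □¬p is T. ✗
w: □¬p is T. ✗
— 1 world.
For ¬◇¬p:
s: ◇¬p is T. ✗
t: ◇¬p is T. ✗
u: ◇¬p is T. ✗
v: ◇¬p is T. ✗
w: ◇¬p is T. ✗
— 0 worlds.

1 and 0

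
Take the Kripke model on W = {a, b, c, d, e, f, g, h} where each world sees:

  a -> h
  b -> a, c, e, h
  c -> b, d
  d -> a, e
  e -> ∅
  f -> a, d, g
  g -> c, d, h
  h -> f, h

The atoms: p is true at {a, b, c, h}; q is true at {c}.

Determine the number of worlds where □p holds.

2

a: successors {h}; p there: h:T. ✓
b: successors {a, c, e, h}; p there: a:T, c:T, e:F, h:T. ✗
c: successors {b, d}; p there: b:T, d:F. ✗
d: successors {a, e}; p there: a:T, e:F. ✗
e: no successors, so □p holds vacuously. ✓
f: successors {a, d, g}; p there: a:T, d:F, g:F. ✗
g: successors {c, d, h}; p there: c:T, d:F, h:T. ✗
h: successors {f, h}; p there: f:F, h:T. ✗
Satisfying worlds: {a, e}.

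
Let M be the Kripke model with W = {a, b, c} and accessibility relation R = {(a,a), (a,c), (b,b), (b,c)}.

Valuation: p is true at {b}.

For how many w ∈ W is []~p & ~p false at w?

a: []~p is T, ~p is T. ✓
b: []~p is F, ~p is F. ✗
c: []~p is T, ~p is T. ✓
Satisfying worlds: {a, c}.
So []~p & ~p fails at the other 1 world.

1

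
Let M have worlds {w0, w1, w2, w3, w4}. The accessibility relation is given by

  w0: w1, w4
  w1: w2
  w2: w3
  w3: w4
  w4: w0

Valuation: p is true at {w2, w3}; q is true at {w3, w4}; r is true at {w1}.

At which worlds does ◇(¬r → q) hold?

{w0, w2, w3}

w0: successors {w1, w4}; ¬r → q there: w1:T, w4:T. ✓
w1: successors {w2}; ¬r → q there: w2:F. ✗
w2: successors {w3}; ¬r → q there: w3:T. ✓
w3: successors {w4}; ¬r → q there: w4:T. ✓
w4: successors {w0}; ¬r → q there: w0:F. ✗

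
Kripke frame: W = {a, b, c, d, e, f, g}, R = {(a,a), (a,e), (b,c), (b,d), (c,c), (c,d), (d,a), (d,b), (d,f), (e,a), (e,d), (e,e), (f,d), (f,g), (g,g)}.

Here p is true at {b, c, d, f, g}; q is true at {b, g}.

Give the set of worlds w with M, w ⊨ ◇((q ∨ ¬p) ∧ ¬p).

{a, d, e}

a: successors {a, e}; (q ∨ ¬p) ∧ ¬p there: a:T, e:T. ✓
b: successors {c, d}; (q ∨ ¬p) ∧ ¬p there: c:F, d:F. ✗
c: successors {c, d}; (q ∨ ¬p) ∧ ¬p there: c:F, d:F. ✗
d: successors {a, b, f}; (q ∨ ¬p) ∧ ¬p there: a:T, b:F, f:F. ✓
e: successors {a, d, e}; (q ∨ ¬p) ∧ ¬p there: a:T, d:F, e:T. ✓
f: successors {d, g}; (q ∨ ¬p) ∧ ¬p there: d:F, g:F. ✗
g: successors {g}; (q ∨ ¬p) ∧ ¬p there: g:F. ✗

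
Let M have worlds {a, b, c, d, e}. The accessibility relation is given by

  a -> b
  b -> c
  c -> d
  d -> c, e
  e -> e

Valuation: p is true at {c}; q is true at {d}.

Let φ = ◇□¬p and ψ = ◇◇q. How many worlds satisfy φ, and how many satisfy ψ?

3 and 2

For ◇□¬p:
a: successors {b}; □¬p there: b:F. ✗
b: successors {c}; □¬p there: c:T. ✓
c: successors {d}; □¬p there: d:F. ✗
d: successors {c, e}; □¬p there: c:T, e:T. ✓
e: successors {e}; □¬p there: e:T. ✓
— 3 worlds.
For ◇◇q:
a: successors {b}; ◇q there: b:F. ✗
b: successors {c}; ◇q there: c:T. ✓
c: successors {d}; ◇q there: d:F. ✗
d: successors {c, e}; ◇q there: c:T, e:F. ✓
e: successors {e}; ◇q there: e:F. ✗
— 2 worlds.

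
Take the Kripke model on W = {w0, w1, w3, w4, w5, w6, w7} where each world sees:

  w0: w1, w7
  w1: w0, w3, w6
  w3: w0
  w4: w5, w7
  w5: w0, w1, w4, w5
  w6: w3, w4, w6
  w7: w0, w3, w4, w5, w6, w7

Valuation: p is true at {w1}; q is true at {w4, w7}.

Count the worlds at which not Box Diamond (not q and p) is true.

6

w0: Box Diamond (not q and p) is F. ✓
w1: Box Diamond (not q and p) is F. ✓
w3: Box Diamond (not q and p) is T. ✗
w4: Box Diamond (not q and p) is F. ✓
w5: Box Diamond (not q and p) is F. ✓
w6: Box Diamond (not q and p) is F. ✓
w7: Box Diamond (not q and p) is F. ✓
Satisfying worlds: {w0, w1, w4, w5, w6, w7}.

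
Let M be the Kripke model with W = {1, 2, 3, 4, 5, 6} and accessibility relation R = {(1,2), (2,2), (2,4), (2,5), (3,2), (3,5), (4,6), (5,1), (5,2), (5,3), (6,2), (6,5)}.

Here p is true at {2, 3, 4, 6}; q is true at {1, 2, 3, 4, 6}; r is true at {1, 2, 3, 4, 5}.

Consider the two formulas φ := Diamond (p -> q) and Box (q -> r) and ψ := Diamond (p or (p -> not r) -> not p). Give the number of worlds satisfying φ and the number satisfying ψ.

5 and 4

For Diamond (p -> q) and Box (q -> r):
1: Diamond (p -> q) is T, Box (q -> r) is T. ✓
2: Diamond (p -> q) is T, Box (q -> r) is T. ✓
3: Diamond (p -> q) is T, Box (q -> r) is T. ✓
4: Diamond (p -> q) is T, Box (q -> r) is F. ✗
5: Diamond (p -> q) is T, Box (q -> r) is T. ✓
6: Diamond (p -> q) is T, Box (q -> r) is T. ✓
— 5 worlds.
For Diamond (p or (p -> not r) -> not p):
1: successors {2}; p or (p -> not r) -> not p there: 2:F. ✗
2: successors {2, 4, 5}; p or (p -> not r) -> not p there: 2:F, 4:F, 5:T. ✓
3: successors {2, 5}; p or (p -> not r) -> not p there: 2:F, 5:T. ✓
4: successors {6}; p or (p -> not r) -> not p there: 6:F. ✗
5: successors {1, 2, 3}; p or (p -> not r) -> not p there: 1:T, 2:F, 3:F. ✓
6: successors {2, 5}; p or (p -> not r) -> not p there: 2:F, 5:T. ✓
— 4 worlds.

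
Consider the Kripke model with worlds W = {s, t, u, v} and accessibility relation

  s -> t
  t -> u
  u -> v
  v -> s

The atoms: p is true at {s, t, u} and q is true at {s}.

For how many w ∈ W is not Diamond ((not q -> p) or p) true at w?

1

s: Diamond ((not q -> p) or p) is T. ✗
t: Diamond ((not q -> p) or p) is T. ✗
u: Diamond ((not q -> p) or p) is F. ✓
v: Diamond ((not q -> p) or p) is T. ✗
Satisfying worlds: {u}.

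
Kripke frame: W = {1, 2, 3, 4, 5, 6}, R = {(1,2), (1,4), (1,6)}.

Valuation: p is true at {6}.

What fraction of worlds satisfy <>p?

1/6

1: successors {2, 4, 6}; p there: 2:F, 4:F, 6:T. ✓
2: no successors, so <>p fails. ✗
3: no successors, so <>p fails. ✗
4: no successors, so <>p fails. ✗
5: no successors, so <>p fails. ✗
6: no successors, so <>p fails. ✗
That's 1 of 6 worlds, so 1/6.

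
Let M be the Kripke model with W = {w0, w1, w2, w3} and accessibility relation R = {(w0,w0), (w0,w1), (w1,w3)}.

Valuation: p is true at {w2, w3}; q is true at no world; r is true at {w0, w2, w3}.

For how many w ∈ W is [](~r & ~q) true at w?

w0: successors {w0, w1}; ~r & ~q there: w0:F, w1:T. ✗
w1: successors {w3}; ~r & ~q there: w3:F. ✗
w2: no successors, so [](~r & ~q) holds vacuously. ✓
w3: no successors, so [](~r & ~q) holds vacuously. ✓
Satisfying worlds: {w2, w3}.

2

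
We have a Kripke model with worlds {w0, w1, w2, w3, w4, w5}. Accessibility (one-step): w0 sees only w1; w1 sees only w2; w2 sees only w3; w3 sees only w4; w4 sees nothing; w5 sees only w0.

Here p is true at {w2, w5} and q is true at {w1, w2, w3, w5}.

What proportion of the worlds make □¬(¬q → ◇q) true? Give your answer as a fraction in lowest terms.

1/3

w0: successors {w1}; ¬(¬q → ◇q) there: w1:F. ✗
w1: successors {w2}; ¬(¬q → ◇q) there: w2:F. ✗
w2: successors {w3}; ¬(¬q → ◇q) there: w3:F. ✗
w3: successors {w4}; ¬(¬q → ◇q) there: w4:T. ✓
w4: no successors, so □¬(¬q → ◇q) holds vacuously. ✓
w5: successors {w0}; ¬(¬q → ◇q) there: w0:F. ✗
That's 2 of 6 worlds, so 2/6 = 1/3.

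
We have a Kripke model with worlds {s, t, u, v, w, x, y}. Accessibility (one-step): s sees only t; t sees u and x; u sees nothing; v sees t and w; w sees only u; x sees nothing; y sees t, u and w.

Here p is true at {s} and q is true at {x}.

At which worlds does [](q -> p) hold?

{s, u, v, w, x, y}

s: successors {t}; q -> p there: t:T. ✓
t: successors {u, x}; q -> p there: u:T, x:F. ✗
u: no successors, so [](q -> p) holds vacuously. ✓
v: successors {t, w}; q -> p there: t:T, w:T. ✓
w: successors {u}; q -> p there: u:T. ✓
x: no successors, so [](q -> p) holds vacuously. ✓
y: successors {t, u, w}; q -> p there: t:T, u:T, w:T. ✓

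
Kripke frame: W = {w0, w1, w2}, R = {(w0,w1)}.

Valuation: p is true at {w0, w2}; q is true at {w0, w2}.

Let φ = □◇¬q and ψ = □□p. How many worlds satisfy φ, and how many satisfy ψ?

2 and 3

For □◇¬q:
w0: successors {w1}; ◇¬q there: w1:F. ✗
w1: no successors, so □◇¬q holds vacuously. ✓
w2: no successors, so □◇¬q holds vacuously. ✓
— 2 worlds.
For □□p:
w0: successors {w1}; □p there: w1:T. ✓
w1: no successors, so □□p holds vacuously. ✓
w2: no successors, so □□p holds vacuously. ✓
— 3 worlds.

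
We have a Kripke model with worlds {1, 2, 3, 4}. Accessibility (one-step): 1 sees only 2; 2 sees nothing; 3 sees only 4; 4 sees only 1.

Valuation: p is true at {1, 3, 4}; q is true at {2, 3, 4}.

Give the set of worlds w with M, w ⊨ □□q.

1: successors {2}; □q there: 2:T. ✓
2: no successors, so □□q holds vacuously. ✓
3: successors {4}; □q there: 4:F. ✗
4: successors {1}; □q there: 1:T. ✓

{1, 2, 4}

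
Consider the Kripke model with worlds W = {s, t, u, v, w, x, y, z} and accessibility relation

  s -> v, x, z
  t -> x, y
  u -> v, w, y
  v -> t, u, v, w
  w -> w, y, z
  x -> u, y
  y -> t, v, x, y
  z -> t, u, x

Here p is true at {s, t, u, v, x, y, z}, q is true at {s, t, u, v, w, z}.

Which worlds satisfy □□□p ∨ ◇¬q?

{s, t, u, w, x, y, z}

s: □□□p is F, ◇¬q is T. ✓
t: □□□p is F, ◇¬q is T. ✓
u: □□□p is F, ◇¬q is T. ✓
v: □□□p is F, ◇¬q is F. ✗
w: □□□p is F, ◇¬q is T. ✓
x: □□□p is F, ◇¬q is T. ✓
y: □□□p is F, ◇¬q is T. ✓
z: □□□p is F, ◇¬q is T. ✓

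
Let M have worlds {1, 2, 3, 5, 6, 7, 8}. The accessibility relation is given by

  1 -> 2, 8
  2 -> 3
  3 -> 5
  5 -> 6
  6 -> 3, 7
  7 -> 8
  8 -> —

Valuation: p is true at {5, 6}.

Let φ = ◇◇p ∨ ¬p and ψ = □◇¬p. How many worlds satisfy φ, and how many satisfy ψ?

6 and 2

For ◇◇p ∨ ¬p:
1: ◇◇p is F, ¬p is T. ✓
2: ◇◇p is T, ¬p is T. ✓
3: ◇◇p is T, ¬p is T. ✓
5: ◇◇p is F, ¬p is F. ✗
6: ◇◇p is T, ¬p is F. ✓
7: ◇◇p is F, ¬p is T. ✓
8: ◇◇p is F, ¬p is T. ✓
— 6 worlds.
For □◇¬p:
1: successors {2, 8}; ◇¬p there: 2:T, 8:F. ✗
2: successors {3}; ◇¬p there: 3:F. ✗
3: successors {5}; ◇¬p there: 5:F. ✗
5: successors {6}; ◇¬p there: 6:T. ✓
6: successors {3, 7}; ◇¬p there: 3:F, 7:T. ✗
7: successors {8}; ◇¬p there: 8:F. ✗
8: no successors, so □◇¬p holds vacuously. ✓
— 2 worlds.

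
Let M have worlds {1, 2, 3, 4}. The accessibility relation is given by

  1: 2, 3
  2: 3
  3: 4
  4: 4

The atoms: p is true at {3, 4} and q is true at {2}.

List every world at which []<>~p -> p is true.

1: []<>~p is F, p is F. ✓
2: []<>~p is F, p is F. ✓
3: []<>~p is F, p is T. ✓
4: []<>~p is F, p is T. ✓

{1, 2, 3, 4}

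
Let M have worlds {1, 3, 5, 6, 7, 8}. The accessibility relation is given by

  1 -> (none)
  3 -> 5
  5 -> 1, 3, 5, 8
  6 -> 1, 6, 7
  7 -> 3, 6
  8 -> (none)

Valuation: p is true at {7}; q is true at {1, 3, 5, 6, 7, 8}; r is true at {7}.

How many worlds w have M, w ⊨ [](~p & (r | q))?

5

1: no successors, so [](~p & (r | q)) holds vacuously. ✓
3: successors {5}; ~p & (r | q) there: 5:T. ✓
5: successors {1, 3, 5, 8}; ~p & (r | q) there: 1:T, 3:T, 5:T, 8:T. ✓
6: successors {1, 6, 7}; ~p & (r | q) there: 1:T, 6:T, 7:F. ✗
7: successors {3, 6}; ~p & (r | q) there: 3:T, 6:T. ✓
8: no successors, so [](~p & (r | q)) holds vacuously. ✓
Satisfying worlds: {1, 3, 5, 7, 8}.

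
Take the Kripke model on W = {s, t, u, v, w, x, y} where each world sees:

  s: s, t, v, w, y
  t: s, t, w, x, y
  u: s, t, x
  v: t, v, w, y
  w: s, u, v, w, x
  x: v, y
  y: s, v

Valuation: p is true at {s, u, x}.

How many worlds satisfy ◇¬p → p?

s: ◇¬p is T, p is T. ✓
t: ◇¬p is T, p is F. ✗
u: ◇¬p is T, p is T. ✓
v: ◇¬p is T, p is F. ✗
w: ◇¬p is T, p is F. ✗
x: ◇¬p is T, p is T. ✓
y: ◇¬p is T, p is F. ✗
Satisfying worlds: {s, u, x}.

3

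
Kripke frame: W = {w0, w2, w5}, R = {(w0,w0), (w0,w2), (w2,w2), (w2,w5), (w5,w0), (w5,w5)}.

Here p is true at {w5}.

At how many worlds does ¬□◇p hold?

2

w0: □◇p is F. ✓
w2: □◇p is T. ✗
w5: □◇p is F. ✓
Satisfying worlds: {w0, w5}.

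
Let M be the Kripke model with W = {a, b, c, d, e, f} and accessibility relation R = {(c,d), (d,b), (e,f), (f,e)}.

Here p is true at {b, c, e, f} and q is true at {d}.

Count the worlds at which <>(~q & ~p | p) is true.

3

a: no successors, so <>(~q & ~p | p) fails. ✗
b: no successors, so <>(~q & ~p | p) fails. ✗
c: successors {d}; ~q & ~p | p there: d:F. ✗
d: successors {b}; ~q & ~p | p there: b:T. ✓
e: successors {f}; ~q & ~p | p there: f:T. ✓
f: successors {e}; ~q & ~p | p there: e:T. ✓
Satisfying worlds: {d, e, f}.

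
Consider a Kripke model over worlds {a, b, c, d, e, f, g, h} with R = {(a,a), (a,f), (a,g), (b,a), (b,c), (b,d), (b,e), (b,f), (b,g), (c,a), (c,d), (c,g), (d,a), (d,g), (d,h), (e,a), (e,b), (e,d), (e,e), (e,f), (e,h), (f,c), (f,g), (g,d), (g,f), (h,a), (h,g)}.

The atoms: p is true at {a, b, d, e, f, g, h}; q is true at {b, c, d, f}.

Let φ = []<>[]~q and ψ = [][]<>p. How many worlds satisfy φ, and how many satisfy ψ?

For []<>[]~q:
a: successors {a, f, g}; <>[]~q there: a:F, f:F, g:T. ✗
b: successors {a, c, d, e, f, g}; <>[]~q there: a:F, c:T, d:T, e:T, f:F, g:T. ✗
c: successors {a, d, g}; <>[]~q there: a:F, d:T, g:T. ✗
d: successors {a, g, h}; <>[]~q there: a:F, g:T, h:F. ✗
e: successors {a, b, d, e, f, h}; <>[]~q there: a:F, b:T, d:T, e:T, f:F, h:F. ✗
f: successors {c, g}; <>[]~q there: c:T, g:T. ✓
g: successors {d, f}; <>[]~q there: d:T, f:F. ✗
h: successors {a, g}; <>[]~q there: a:F, g:T. ✗
— 1 world.
For [][]<>p:
a: successors {a, f, g}; []<>p there: a:T, f:T, g:T. ✓
b: successors {a, c, d, e, f, g}; []<>p there: a:T, c:T, d:T, e:T, f:T, g:T. ✓
c: successors {a, d, g}; []<>p there: a:T, d:T, g:T. ✓
d: successors {a, g, h}; []<>p there: a:T, g:T, h:T. ✓
e: successors {a, b, d, e, f, h}; []<>p there: a:T, b:T, d:T, e:T, f:T, h:T. ✓
f: successors {c, g}; []<>p there: c:T, g:T. ✓
g: successors {d, f}; []<>p there: d:T, f:T. ✓
h: successors {a, g}; []<>p there: a:T, g:T. ✓
— 8 worlds.

1 and 8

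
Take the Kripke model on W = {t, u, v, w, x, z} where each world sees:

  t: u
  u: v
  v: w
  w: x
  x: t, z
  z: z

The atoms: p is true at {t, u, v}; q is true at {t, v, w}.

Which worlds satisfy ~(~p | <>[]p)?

t: ~p | <>[]p is T. ✗
u: ~p | <>[]p is F. ✓
v: ~p | <>[]p is F. ✓
w: ~p | <>[]p is T. ✗
x: ~p | <>[]p is T. ✗
z: ~p | <>[]p is T. ✗

{u, v}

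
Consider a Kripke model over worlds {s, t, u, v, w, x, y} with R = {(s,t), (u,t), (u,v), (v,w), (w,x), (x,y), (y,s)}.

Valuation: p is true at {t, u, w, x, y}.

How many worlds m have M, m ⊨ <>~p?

s: successors {t}; ~p there: t:F. ✗
t: no successors, so <>~p fails. ✗
u: successors {t, v}; ~p there: t:F, v:T. ✓
v: successors {w}; ~p there: w:F. ✗
w: successors {x}; ~p there: x:F. ✗
x: successors {y}; ~p there: y:F. ✗
y: successors {s}; ~p there: s:T. ✓
Satisfying worlds: {u, y}.

2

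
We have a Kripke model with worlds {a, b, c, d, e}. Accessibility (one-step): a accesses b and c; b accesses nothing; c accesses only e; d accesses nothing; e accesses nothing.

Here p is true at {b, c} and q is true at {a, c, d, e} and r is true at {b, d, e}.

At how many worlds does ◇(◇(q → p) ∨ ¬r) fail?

a: successors {b, c}; ◇(q → p) ∨ ¬r there: b:F, c:T. ✓
b: no successors, so ◇(◇(q → p) ∨ ¬r) fails. ✗
c: successors {e}; ◇(q → p) ∨ ¬r there: e:F. ✗
d: no successors, so ◇(◇(q → p) ∨ ¬r) fails. ✗
e: no successors, so ◇(◇(q → p) ∨ ¬r) fails. ✗
Satisfying worlds: {a}.
So ◇(◇(q → p) ∨ ¬r) fails at the other 4 worlds.

4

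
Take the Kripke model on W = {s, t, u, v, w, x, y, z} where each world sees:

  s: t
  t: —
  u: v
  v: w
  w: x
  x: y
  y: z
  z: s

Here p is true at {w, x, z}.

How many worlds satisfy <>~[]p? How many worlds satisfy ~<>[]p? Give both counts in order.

3 and 4

For <>~[]p:
s: successors {t}; ~[]p there: t:F. ✗
t: no successors, so <>~[]p fails. ✗
u: successors {v}; ~[]p there: v:F. ✗
v: successors {w}; ~[]p there: w:F. ✗
w: successors {x}; ~[]p there: x:T. ✓
x: successors {y}; ~[]p there: y:F. ✗
y: successors {z}; ~[]p there: z:T. ✓
z: successors {s}; ~[]p there: s:T. ✓
— 3 worlds.
For ~<>[]p:
s: <>[]p is T. ✗
t: <>[]p is F. ✓
u: <>[]p is T. ✗
v: <>[]p is T. ✗
w: <>[]p is F. ✓
x: <>[]p is T. ✗
y: <>[]p is F. ✓
z: <>[]p is F. ✓
— 4 worlds.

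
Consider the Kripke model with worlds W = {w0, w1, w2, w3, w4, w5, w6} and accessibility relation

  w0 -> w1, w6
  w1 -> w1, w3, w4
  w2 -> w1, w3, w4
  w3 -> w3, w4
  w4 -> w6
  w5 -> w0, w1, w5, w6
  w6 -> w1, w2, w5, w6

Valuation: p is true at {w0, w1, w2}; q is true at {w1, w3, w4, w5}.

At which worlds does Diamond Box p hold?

∅

w0: successors {w1, w6}; Box p there: w1:F, w6:F. ✗
w1: successors {w1, w3, w4}; Box p there: w1:F, w3:F, w4:F. ✗
w2: successors {w1, w3, w4}; Box p there: w1:F, w3:F, w4:F. ✗
w3: successors {w3, w4}; Box p there: w3:F, w4:F. ✗
w4: successors {w6}; Box p there: w6:F. ✗
w5: successors {w0, w1, w5, w6}; Box p there: w0:F, w1:F, w5:F, w6:F. ✗
w6: successors {w1, w2, w5, w6}; Box p there: w1:F, w2:F, w5:F, w6:F. ✗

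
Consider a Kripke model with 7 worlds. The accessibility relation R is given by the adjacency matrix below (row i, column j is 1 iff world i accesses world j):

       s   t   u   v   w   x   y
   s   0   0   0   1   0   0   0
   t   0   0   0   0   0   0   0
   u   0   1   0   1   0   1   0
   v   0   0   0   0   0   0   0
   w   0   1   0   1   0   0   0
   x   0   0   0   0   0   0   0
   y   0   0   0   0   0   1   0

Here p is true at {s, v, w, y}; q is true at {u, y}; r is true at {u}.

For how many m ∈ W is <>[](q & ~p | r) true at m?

4

s: successors {v}; [](q & ~p | r) there: v:T. ✓
t: no successors, so <>[](q & ~p | r) fails. ✗
u: successors {t, v, x}; [](q & ~p | r) there: t:T, v:T, x:T. ✓
v: no successors, so <>[](q & ~p | r) fails. ✗
w: successors {t, v}; [](q & ~p | r) there: t:T, v:T. ✓
x: no successors, so <>[](q & ~p | r) fails. ✗
y: successors {x}; [](q & ~p | r) there: x:T. ✓
Satisfying worlds: {s, u, w, y}.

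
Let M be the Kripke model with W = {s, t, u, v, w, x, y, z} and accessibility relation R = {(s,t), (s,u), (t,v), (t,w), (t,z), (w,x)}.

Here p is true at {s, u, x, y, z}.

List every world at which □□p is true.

s: successors {t, u}; □p there: t:F, u:T. ✗
t: successors {v, w, z}; □p there: v:T, w:T, z:T. ✓
u: no successors, so □□p holds vacuously. ✓
v: no successors, so □□p holds vacuously. ✓
w: successors {x}; □p there: x:T. ✓
x: no successors, so □□p holds vacuously. ✓
y: no successors, so □□p holds vacuously. ✓
z: no successors, so □□p holds vacuously. ✓

{t, u, v, w, x, y, z}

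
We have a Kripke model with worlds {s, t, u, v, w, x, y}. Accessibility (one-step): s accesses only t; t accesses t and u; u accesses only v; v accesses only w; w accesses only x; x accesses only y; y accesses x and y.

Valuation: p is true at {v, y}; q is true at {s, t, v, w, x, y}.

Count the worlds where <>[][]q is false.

s: successors {t}; [][]q there: t:F. ✗
t: successors {t, u}; [][]q there: t:F, u:T. ✓
u: successors {v}; [][]q there: v:T. ✓
v: successors {w}; [][]q there: w:T. ✓
w: successors {x}; [][]q there: x:T. ✓
x: successors {y}; [][]q there: y:T. ✓
y: successors {x, y}; [][]q there: x:T, y:T. ✓
Satisfying worlds: {t, u, v, w, x, y}.
So <>[][]q fails at the other 1 world.

1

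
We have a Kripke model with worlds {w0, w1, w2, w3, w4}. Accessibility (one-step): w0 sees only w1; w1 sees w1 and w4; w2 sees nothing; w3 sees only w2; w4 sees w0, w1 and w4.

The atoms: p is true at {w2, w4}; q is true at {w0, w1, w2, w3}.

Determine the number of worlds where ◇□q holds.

2

w0: successors {w1}; □q there: w1:F. ✗
w1: successors {w1, w4}; □q there: w1:F, w4:F. ✗
w2: no successors, so ◇□q fails. ✗
w3: successors {w2}; □q there: w2:T. ✓
w4: successors {w0, w1, w4}; □q there: w0:T, w1:F, w4:F. ✓
Satisfying worlds: {w3, w4}.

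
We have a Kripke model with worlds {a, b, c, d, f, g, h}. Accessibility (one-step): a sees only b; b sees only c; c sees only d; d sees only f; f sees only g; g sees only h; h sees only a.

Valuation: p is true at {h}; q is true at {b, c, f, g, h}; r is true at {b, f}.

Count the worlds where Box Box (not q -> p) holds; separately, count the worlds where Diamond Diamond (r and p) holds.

5 and 0

For Box Box (not q -> p):
a: successors {b}; Box (not q -> p) there: b:T. ✓
b: successors {c}; Box (not q -> p) there: c:F. ✗
c: successors {d}; Box (not q -> p) there: d:T. ✓
d: successors {f}; Box (not q -> p) there: f:T. ✓
f: successors {g}; Box (not q -> p) there: g:T. ✓
g: successors {h}; Box (not q -> p) there: h:F. ✗
h: successors {a}; Box (not q -> p) there: a:T. ✓
— 5 worlds.
For Diamond Diamond (r and p):
a: successors {b}; Diamond (r and p) there: b:F. ✗
b: successors {c}; Diamond (r and p) there: c:F. ✗
c: successors {d}; Diamond (r and p) there: d:F. ✗
d: successors {f}; Diamond (r and p) there: f:F. ✗
f: successors {g}; Diamond (r and p) there: g:F. ✗
g: successors {h}; Diamond (r and p) there: h:F. ✗
h: successors {a}; Diamond (r and p) there: a:F. ✗
— 0 worlds.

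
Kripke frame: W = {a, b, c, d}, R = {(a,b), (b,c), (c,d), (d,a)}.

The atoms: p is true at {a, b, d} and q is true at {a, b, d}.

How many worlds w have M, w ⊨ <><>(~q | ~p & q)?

a: successors {b}; <>(~q | ~p & q) there: b:T. ✓
b: successors {c}; <>(~q | ~p & q) there: c:F. ✗
c: successors {d}; <>(~q | ~p & q) there: d:F. ✗
d: successors {a}; <>(~q | ~p & q) there: a:F. ✗
Satisfying worlds: {a}.

1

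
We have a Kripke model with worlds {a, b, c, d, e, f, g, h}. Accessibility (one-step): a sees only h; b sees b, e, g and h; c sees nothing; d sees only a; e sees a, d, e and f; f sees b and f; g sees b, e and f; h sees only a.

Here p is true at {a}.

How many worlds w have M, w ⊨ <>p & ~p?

3

a: <>p is F, ~p is F. ✗
b: <>p is F, ~p is T. ✗
c: <>p is F, ~p is T. ✗
d: <>p is T, ~p is T. ✓
e: <>p is T, ~p is T. ✓
f: <>p is F, ~p is T. ✗
g: <>p is F, ~p is T. ✗
h: <>p is T, ~p is T. ✓
Satisfying worlds: {d, e, h}.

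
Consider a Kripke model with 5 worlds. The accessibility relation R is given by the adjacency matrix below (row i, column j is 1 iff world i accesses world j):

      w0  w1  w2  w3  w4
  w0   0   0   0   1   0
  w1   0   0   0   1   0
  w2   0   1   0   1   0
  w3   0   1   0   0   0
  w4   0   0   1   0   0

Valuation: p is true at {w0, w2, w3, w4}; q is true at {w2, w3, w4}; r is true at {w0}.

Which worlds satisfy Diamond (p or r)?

{w0, w1, w2, w4}

w0: successors {w3}; p or r there: w3:T. ✓
w1: successors {w3}; p or r there: w3:T. ✓
w2: successors {w1, w3}; p or r there: w1:F, w3:T. ✓
w3: successors {w1}; p or r there: w1:F. ✗
w4: successors {w2}; p or r there: w2:T. ✓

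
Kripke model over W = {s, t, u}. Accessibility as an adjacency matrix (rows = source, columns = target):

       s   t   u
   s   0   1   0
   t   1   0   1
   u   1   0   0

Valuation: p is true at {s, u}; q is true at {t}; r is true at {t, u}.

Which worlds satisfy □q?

s: successors {t}; q there: t:T. ✓
t: successors {s, u}; q there: s:F, u:F. ✗
u: successors {s}; q there: s:F. ✗

{s}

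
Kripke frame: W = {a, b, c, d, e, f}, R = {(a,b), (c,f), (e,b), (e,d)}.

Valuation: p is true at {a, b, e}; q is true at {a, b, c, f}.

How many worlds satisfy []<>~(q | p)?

3

a: successors {b}; <>~(q | p) there: b:F. ✗
b: no successors, so []<>~(q | p) holds vacuously. ✓
c: successors {f}; <>~(q | p) there: f:F. ✗
d: no successors, so []<>~(q | p) holds vacuously. ✓
e: successors {b, d}; <>~(q | p) there: b:F, d:F. ✗
f: no successors, so []<>~(q | p) holds vacuously. ✓
Satisfying worlds: {b, d, f}.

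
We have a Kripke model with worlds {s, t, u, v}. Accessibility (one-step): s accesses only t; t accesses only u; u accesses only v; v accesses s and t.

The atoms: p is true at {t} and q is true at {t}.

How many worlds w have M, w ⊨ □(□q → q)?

3

s: successors {t}; □q → q there: t:T. ✓
t: successors {u}; □q → q there: u:T. ✓
u: successors {v}; □q → q there: v:T. ✓
v: successors {s, t}; □q → q there: s:F, t:T. ✗
Satisfying worlds: {s, t, u}.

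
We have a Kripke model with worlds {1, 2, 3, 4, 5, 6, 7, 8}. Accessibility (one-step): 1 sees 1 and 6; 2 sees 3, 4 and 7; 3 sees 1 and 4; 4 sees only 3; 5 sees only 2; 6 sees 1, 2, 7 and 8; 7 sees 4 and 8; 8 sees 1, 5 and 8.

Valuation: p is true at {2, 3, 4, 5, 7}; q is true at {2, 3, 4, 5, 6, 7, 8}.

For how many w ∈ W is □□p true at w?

1: successors {1, 6}; □p there: 1:F, 6:F. ✗
2: successors {3, 4, 7}; □p there: 3:F, 4:T, 7:F. ✗
3: successors {1, 4}; □p there: 1:F, 4:T. ✗
4: successors {3}; □p there: 3:F. ✗
5: successors {2}; □p there: 2:T. ✓
6: successors {1, 2, 7, 8}; □p there: 1:F, 2:T, 7:F, 8:F. ✗
7: successors {4, 8}; □p there: 4:T, 8:F. ✗
8: successors {1, 5, 8}; □p there: 1:F, 5:T, 8:F. ✗
Satisfying worlds: {5}.

1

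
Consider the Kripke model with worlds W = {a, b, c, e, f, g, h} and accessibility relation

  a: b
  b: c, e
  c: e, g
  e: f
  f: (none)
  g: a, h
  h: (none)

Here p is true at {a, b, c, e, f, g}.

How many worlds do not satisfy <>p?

a: successors {b}; p there: b:T. ✓
b: successors {c, e}; p there: c:T, e:T. ✓
c: successors {e, g}; p there: e:T, g:T. ✓
e: successors {f}; p there: f:T. ✓
f: no successors, so <>p fails. ✗
g: successors {a, h}; p there: a:T, h:F. ✓
h: no successors, so <>p fails. ✗
Satisfying worlds: {a, b, c, e, g}.
So <>p fails at the other 2 worlds.

2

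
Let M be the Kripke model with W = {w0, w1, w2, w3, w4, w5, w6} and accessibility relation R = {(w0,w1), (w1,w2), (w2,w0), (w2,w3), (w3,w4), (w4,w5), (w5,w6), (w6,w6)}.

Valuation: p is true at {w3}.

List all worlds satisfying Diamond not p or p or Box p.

w0: Diamond not p is T, p or Box p is F. ✓
w1: Diamond not p is T, p or Box p is F. ✓
w2: Diamond not p is T, p or Box p is F. ✓
w3: Diamond not p is T, p or Box p is T. ✓
w4: Diamond not p is T, p or Box p is F. ✓
w5: Diamond not p is T, p or Box p is F. ✓
w6: Diamond not p is T, p or Box p is F. ✓

{w0, w1, w2, w3, w4, w5, w6}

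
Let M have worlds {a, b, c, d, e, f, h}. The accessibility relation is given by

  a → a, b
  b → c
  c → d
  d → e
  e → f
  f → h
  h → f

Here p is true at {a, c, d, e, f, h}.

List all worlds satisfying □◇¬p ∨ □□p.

a: □◇¬p is F, □□p is F. ✗
b: □◇¬p is F, □□p is T. ✓
c: □◇¬p is F, □□p is T. ✓
d: □◇¬p is F, □□p is T. ✓
e: □◇¬p is F, □□p is T. ✓
f: □◇¬p is F, □□p is T. ✓
h: □◇¬p is F, □□p is T. ✓

{b, c, d, e, f, h}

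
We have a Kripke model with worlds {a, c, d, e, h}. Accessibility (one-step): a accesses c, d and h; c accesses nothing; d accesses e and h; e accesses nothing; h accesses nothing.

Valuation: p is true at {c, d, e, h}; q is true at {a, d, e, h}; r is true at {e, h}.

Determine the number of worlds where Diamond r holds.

2

a: successors {c, d, h}; r there: c:F, d:F, h:T. ✓
c: no successors, so Diamond r fails. ✗
d: successors {e, h}; r there: e:T, h:T. ✓
e: no successors, so Diamond r fails. ✗
h: no successors, so Diamond r fails. ✗
Satisfying worlds: {a, d}.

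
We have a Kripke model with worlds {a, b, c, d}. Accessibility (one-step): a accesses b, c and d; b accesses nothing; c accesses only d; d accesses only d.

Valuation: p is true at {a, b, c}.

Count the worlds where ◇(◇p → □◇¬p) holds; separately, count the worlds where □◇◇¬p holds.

3 and 3

For ◇(◇p → □◇¬p):
a: successors {b, c, d}; ◇p → □◇¬p there: b:T, c:T, d:T. ✓
b: no successors, so ◇(◇p → □◇¬p) fails. ✗
c: successors {d}; ◇p → □◇¬p there: d:T. ✓
d: successors {d}; ◇p → □◇¬p there: d:T. ✓
— 3 worlds.
For □◇◇¬p:
a: successors {b, c, d}; ◇◇¬p there: b:F, c:T, d:T. ✗
b: no successors, so □◇◇¬p holds vacuously. ✓
c: successors {d}; ◇◇¬p there: d:T. ✓
d: successors {d}; ◇◇¬p there: d:T. ✓
— 3 worlds.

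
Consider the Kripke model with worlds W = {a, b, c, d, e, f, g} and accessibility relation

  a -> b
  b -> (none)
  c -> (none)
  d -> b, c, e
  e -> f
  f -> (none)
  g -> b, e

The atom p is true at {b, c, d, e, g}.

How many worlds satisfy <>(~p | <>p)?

a: successors {b}; ~p | <>p there: b:F. ✗
b: no successors, so <>(~p | <>p) fails. ✗
c: no successors, so <>(~p | <>p) fails. ✗
d: successors {b, c, e}; ~p | <>p there: b:F, c:F, e:F. ✗
e: successors {f}; ~p | <>p there: f:T. ✓
f: no successors, so <>(~p | <>p) fails. ✗
g: successors {b, e}; ~p | <>p there: b:F, e:F. ✗
Satisfying worlds: {e}.

1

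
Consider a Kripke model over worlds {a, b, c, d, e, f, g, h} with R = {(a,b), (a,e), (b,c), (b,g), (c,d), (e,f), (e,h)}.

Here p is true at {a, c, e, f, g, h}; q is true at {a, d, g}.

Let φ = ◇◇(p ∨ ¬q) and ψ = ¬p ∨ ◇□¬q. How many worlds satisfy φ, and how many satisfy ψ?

For ◇◇(p ∨ ¬q):
a: successors {b, e}; ◇(p ∨ ¬q) there: b:T, e:T. ✓
b: successors {c, g}; ◇(p ∨ ¬q) there: c:F, g:F. ✗
c: successors {d}; ◇(p ∨ ¬q) there: d:F. ✗
d: no successors, so ◇◇(p ∨ ¬q) fails. ✗
e: successors {f, h}; ◇(p ∨ ¬q) there: f:F, h:F. ✗
f: no successors, so ◇◇(p ∨ ¬q) fails. ✗
g: no successors, so ◇◇(p ∨ ¬q) fails. ✗
h: no successors, so ◇◇(p ∨ ¬q) fails. ✗
— 1 world.
For ¬p ∨ ◇□¬q:
a: ¬p is F, ◇□¬q is T. ✓
b: ¬p is T, ◇□¬q is T. ✓
c: ¬p is F, ◇□¬q is T. ✓
d: ¬p is T, ◇□¬q is F. ✓
e: ¬p is F, ◇□¬q is T. ✓
f: ¬p is F, ◇□¬q is F. ✗
g: ¬p is F, ◇□¬q is F. ✗
h: ¬p is F, ◇□¬q is F. ✗
— 5 worlds.

1 and 5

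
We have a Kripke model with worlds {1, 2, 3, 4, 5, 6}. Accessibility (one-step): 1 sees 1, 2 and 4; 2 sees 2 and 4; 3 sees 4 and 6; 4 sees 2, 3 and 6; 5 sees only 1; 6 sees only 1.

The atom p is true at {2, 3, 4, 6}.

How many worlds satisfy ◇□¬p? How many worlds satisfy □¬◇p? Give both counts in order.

2 and 0

For ◇□¬p:
1: successors {1, 2, 4}; □¬p there: 1:F, 2:F, 4:F. ✗
2: successors {2, 4}; □¬p there: 2:F, 4:F. ✗
3: successors {4, 6}; □¬p there: 4:F, 6:T. ✓
4: successors {2, 3, 6}; □¬p there: 2:F, 3:F, 6:T. ✓
5: successors {1}; □¬p there: 1:F. ✗
6: successors {1}; □¬p there: 1:F. ✗
— 2 worlds.
For □¬◇p:
1: successors {1, 2, 4}; ¬◇p there: 1:F, 2:F, 4:F. ✗
2: successors {2, 4}; ¬◇p there: 2:F, 4:F. ✗
3: successors {4, 6}; ¬◇p there: 4:F, 6:T. ✗
4: successors {2, 3, 6}; ¬◇p there: 2:F, 3:F, 6:T. ✗
5: successors {1}; ¬◇p there: 1:F. ✗
6: successors {1}; ¬◇p there: 1:F. ✗
— 0 worlds.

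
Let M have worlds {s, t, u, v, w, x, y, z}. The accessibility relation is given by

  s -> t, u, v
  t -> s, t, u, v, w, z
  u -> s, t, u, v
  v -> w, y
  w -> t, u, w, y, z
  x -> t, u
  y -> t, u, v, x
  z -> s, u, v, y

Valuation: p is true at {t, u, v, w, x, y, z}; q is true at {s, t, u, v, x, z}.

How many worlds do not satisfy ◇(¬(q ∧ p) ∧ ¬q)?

s: successors {t, u, v}; ¬(q ∧ p) ∧ ¬q there: t:F, u:F, v:F. ✗
t: successors {s, t, u, v, w, z}; ¬(q ∧ p) ∧ ¬q there: s:F, t:F, u:F, v:F, w:T, z:F. ✓
u: successors {s, t, u, v}; ¬(q ∧ p) ∧ ¬q there: s:F, t:F, u:F, v:F. ✗
v: successors {w, y}; ¬(q ∧ p) ∧ ¬q there: w:T, y:T. ✓
w: successors {t, u, w, y, z}; ¬(q ∧ p) ∧ ¬q there: t:F, u:F, w:T, y:T, z:F. ✓
x: successors {t, u}; ¬(q ∧ p) ∧ ¬q there: t:F, u:F. ✗
y: successors {t, u, v, x}; ¬(q ∧ p) ∧ ¬q there: t:F, u:F, v:F, x:F. ✗
z: successors {s, u, v, y}; ¬(q ∧ p) ∧ ¬q there: s:F, u:F, v:F, y:T. ✓
Satisfying worlds: {t, v, w, z}.
So ◇(¬(q ∧ p) ∧ ¬q) fails at the other 4 worlds.

4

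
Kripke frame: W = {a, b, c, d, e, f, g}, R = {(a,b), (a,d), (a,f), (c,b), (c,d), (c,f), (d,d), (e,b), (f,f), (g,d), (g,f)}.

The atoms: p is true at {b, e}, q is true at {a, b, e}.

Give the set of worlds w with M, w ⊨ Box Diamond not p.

a: successors {b, d, f}; Diamond not p there: b:F, d:T, f:T. ✗
b: no successors, so Box Diamond not p holds vacuously. ✓
c: successors {b, d, f}; Diamond not p there: b:F, d:T, f:T. ✗
d: successors {d}; Diamond not p there: d:T. ✓
e: successors {b}; Diamond not p there: b:F. ✗
f: successors {f}; Diamond not p there: f:T. ✓
g: successors {d, f}; Diamond not p there: d:T, f:T. ✓

{b, d, f, g}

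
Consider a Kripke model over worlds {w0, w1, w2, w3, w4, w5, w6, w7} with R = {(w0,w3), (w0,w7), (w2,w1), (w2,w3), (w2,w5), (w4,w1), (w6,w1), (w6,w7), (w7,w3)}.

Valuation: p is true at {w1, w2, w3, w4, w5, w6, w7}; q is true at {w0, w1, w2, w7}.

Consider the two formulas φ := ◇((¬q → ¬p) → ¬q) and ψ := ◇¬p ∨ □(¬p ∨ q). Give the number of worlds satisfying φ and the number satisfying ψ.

For ◇((¬q → ¬p) → ¬q):
w0: successors {w3, w7}; (¬q → ¬p) → ¬q there: w3:T, w7:F. ✓
w1: no successors, so ◇((¬q → ¬p) → ¬q) fails. ✗
w2: successors {w1, w3, w5}; (¬q → ¬p) → ¬q there: w1:F, w3:T, w5:T. ✓
w3: no successors, so ◇((¬q → ¬p) → ¬q) fails. ✗
w4: successors {w1}; (¬q → ¬p) → ¬q there: w1:F. ✗
w5: no successors, so ◇((¬q → ¬p) → ¬q) fails. ✗
w6: successors {w1, w7}; (¬q → ¬p) → ¬q there: w1:F, w7:F. ✗
w7: successors {w3}; (¬q → ¬p) → ¬q there: w3:T. ✓
— 3 worlds.
For ◇¬p ∨ □(¬p ∨ q):
w0: ◇¬p is F, □(¬p ∨ q) is F. ✗
w1: ◇¬p is F, □(¬p ∨ q) is T. ✓
w2: ◇¬p is F, □(¬p ∨ q) is F. ✗
w3: ◇¬p is F, □(¬p ∨ q) is T. ✓
w4: ◇¬p is F, □(¬p ∨ q) is T. ✓
w5: ◇¬p is F, □(¬p ∨ q) is T. ✓
w6: ◇¬p is F, □(¬p ∨ q) is T. ✓
w7: ◇¬p is F, □(¬p ∨ q) is F. ✗
— 5 worlds.

3 and 5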